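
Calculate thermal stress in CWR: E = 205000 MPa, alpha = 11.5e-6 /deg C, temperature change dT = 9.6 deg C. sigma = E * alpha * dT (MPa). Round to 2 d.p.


sigma = E * alpha * dT
sigma = 205000 * 11.5e-6 * 9.6
sigma = 2.3575 * 9.6
sigma = 22.63 MPa

22.63


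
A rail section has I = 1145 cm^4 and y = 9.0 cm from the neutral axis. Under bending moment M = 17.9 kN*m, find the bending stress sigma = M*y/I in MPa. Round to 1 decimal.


Convert units:
M = 17.9 kN*m = 17900000 N*mm
y = 9.0 cm = 90 mm
I = 1145 cm^4 = 11450000 mm^4
sigma = 17900000 * 90 / 11450000
sigma = 140.7 MPa

140.7


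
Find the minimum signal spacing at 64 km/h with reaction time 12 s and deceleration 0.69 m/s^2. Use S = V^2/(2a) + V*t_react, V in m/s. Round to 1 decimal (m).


V = 64 / 3.6 = 17.7778 m/s
Braking distance = 17.7778^2 / (2*0.69) = 229.0213 m
Sighting distance = 17.7778 * 12 = 213.3333 m
S = 229.0213 + 213.3333 = 442.4 m

442.4


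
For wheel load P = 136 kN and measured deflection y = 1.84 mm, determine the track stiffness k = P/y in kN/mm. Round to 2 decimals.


Track stiffness k = P / y
k = 136 / 1.84
k = 73.91 kN/mm

73.91


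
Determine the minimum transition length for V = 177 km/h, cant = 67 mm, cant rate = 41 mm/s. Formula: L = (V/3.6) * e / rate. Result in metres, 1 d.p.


Convert speed: V = 177 / 3.6 = 49.1667 m/s
L = 49.1667 * 67 / 41
L = 3294.1667 / 41
L = 80.3 m

80.3


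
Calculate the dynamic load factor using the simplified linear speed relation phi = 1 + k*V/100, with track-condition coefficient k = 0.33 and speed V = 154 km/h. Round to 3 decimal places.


phi = 1 + k * V / 100
phi = 1 + 0.33 * 154 / 100
phi = 1 + 0.5082
phi = 1.508

1.508


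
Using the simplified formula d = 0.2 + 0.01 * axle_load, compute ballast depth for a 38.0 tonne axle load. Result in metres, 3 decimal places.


d = 0.2 + 0.01 * 38.0
d = 0.2 + 0.38
d = 0.580 m

0.580


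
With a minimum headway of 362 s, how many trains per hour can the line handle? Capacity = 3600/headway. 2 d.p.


Capacity = 3600 / headway
Capacity = 3600 / 362
Capacity = 9.94 trains/hour

9.94


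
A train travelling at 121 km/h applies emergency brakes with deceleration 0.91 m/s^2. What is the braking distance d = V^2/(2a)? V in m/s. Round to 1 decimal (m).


Convert speed: V = 121 / 3.6 = 33.6111 m/s
V^2 = 1129.7068
d = 1129.7068 / (2 * 0.91)
d = 1129.7068 / 1.82
d = 620.7 m

620.7


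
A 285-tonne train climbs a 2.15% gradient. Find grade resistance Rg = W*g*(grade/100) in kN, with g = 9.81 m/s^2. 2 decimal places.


Rg = W * 9.81 * grade / 100
Rg = 285 * 9.81 * 2.15 / 100
Rg = 2795.85 * 0.0215
Rg = 60.11 kN

60.11


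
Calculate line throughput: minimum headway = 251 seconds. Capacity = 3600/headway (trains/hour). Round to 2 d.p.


Capacity = 3600 / headway
Capacity = 3600 / 251
Capacity = 14.34 trains/hour

14.34


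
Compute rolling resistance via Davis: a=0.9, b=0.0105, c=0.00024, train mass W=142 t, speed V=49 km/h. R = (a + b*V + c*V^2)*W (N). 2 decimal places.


b*V = 0.0105 * 49 = 0.5145
c*V^2 = 0.00024 * 2401 = 0.57624
R_per_t = 0.9 + 0.5145 + 0.57624 = 1.99074 N/t
R_total = 1.99074 * 142 = 282.69 N

282.69


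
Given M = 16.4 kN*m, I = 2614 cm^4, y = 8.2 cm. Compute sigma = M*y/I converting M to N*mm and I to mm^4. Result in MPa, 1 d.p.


Convert units:
M = 16.4 kN*m = 16400000 N*mm
y = 8.2 cm = 82 mm
I = 2614 cm^4 = 26140000 mm^4
sigma = 16400000 * 82 / 26140000
sigma = 51.4 MPa

51.4


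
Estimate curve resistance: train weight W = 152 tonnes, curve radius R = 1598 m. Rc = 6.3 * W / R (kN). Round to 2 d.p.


Rc = 6.3 * W / R
Rc = 6.3 * 152 / 1598
Rc = 957.6 / 1598
Rc = 0.60 kN

0.60


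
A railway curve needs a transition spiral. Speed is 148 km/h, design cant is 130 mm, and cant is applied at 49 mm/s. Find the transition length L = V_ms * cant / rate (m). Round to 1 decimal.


Convert speed: V = 148 / 3.6 = 41.1111 m/s
L = 41.1111 * 130 / 49
L = 5344.4444 / 49
L = 109.1 m

109.1


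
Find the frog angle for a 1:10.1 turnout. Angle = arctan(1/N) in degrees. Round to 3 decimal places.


1/N = 1/10.1 = 0.09901
angle = arctan(0.09901) = 0.098688 rad
angle = 0.098688 * 180/pi = 5.654 degrees

5.654


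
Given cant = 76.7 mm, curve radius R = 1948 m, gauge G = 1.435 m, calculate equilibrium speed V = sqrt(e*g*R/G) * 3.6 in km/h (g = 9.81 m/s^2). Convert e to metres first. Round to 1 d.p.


Convert cant: e = 76.7 mm = 0.0767 m
V_ms = sqrt(0.0767 * 9.81 * 1948 / 1.435)
V_ms = sqrt(1021.413098) = 31.9596 m/s
V = 31.9596 * 3.6 = 115.1 km/h

115.1


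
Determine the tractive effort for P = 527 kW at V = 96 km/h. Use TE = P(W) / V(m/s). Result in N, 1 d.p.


Convert: P = 527 kW = 527000 W
V = 96 / 3.6 = 26.6667 m/s
TE = 527000 / 26.6667
TE = 19762.5 N

19762.5


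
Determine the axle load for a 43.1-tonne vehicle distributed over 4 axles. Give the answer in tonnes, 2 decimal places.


Load per axle = total weight / number of axles
Load = 43.1 / 4
Load = 10.78 tonnes

10.78


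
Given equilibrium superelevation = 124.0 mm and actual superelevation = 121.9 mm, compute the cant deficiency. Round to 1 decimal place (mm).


Cant deficiency = equilibrium cant - actual cant
CD = 124.0 - 121.9
CD = 2.1 mm

2.1


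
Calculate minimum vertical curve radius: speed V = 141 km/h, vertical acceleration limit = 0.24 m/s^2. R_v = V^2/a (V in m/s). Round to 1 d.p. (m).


Convert speed: V = 141 / 3.6 = 39.1667 m/s
V^2 = 1534.0278 m^2/s^2
R_v = 1534.0278 / 0.24
R_v = 6391.8 m

6391.8


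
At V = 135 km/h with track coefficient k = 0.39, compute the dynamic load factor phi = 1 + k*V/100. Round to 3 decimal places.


phi = 1 + k * V / 100
phi = 1 + 0.39 * 135 / 100
phi = 1 + 0.5265
phi = 1.527

1.527


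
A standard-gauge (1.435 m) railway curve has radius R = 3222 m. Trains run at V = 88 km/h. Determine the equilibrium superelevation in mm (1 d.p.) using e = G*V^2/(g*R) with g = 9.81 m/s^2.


Convert speed: V = 88 / 3.6 = 24.4444 m/s
Apply formula: e = 1.435 * 24.4444^2 / (9.81 * 3222)
e = 1.435 * 597.5309 / 31607.82
e = 0.027128 m = 27.1 mm

27.1


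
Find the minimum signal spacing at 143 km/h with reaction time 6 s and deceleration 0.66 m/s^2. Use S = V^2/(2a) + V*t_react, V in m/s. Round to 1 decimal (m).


V = 143 / 3.6 = 39.7222 m/s
Braking distance = 39.7222^2 / (2*0.66) = 1195.3447 m
Sighting distance = 39.7222 * 6 = 238.3333 m
S = 1195.3447 + 238.3333 = 1433.7 m

1433.7


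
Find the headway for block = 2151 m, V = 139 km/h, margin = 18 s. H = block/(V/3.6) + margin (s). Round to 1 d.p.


V = 139 / 3.6 = 38.6111 m/s
Block traversal time = 2151 / 38.6111 = 55.7094 s
Headway = 55.7094 + 18
Headway = 73.7 s

73.7


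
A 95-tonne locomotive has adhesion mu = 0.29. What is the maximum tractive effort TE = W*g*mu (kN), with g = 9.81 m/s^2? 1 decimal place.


TE_max = W * g * mu
TE_max = 95 * 9.81 * 0.29
TE_max = 931.95 * 0.29
TE_max = 270.3 kN

270.3


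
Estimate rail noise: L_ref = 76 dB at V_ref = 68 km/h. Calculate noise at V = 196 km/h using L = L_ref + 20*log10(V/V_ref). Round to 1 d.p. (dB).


V/V_ref = 196 / 68 = 2.882353
log10(2.882353) = 0.459747
20 * 0.459747 = 9.1949
L = 76 + 9.1949 = 85.2 dB

85.2


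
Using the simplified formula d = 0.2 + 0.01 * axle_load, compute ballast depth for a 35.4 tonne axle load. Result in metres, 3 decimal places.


d = 0.2 + 0.01 * 35.4
d = 0.2 + 0.354
d = 0.554 m

0.554


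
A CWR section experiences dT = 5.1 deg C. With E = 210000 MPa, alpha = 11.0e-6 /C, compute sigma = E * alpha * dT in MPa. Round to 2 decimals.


sigma = E * alpha * dT
sigma = 210000 * 11.0e-6 * 5.1
sigma = 2.31 * 5.1
sigma = 11.78 MPa

11.78


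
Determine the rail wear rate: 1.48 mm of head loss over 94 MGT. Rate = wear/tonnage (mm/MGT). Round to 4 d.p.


Wear rate = total wear / cumulative tonnage
Rate = 1.48 / 94
Rate = 0.0157 mm/MGT

0.0157


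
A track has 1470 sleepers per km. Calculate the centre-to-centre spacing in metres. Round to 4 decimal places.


Spacing = 1000 m / number of sleepers
Spacing = 1000 / 1470
Spacing = 0.6803 m

0.6803


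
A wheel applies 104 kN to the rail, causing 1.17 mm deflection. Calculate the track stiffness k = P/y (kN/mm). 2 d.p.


Track stiffness k = P / y
k = 104 / 1.17
k = 88.89 kN/mm

88.89


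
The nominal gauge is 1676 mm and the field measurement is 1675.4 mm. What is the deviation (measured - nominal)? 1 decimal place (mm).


Deviation = measured - nominal
Deviation = 1675.4 - 1676
Deviation = -0.6 mm

-0.6


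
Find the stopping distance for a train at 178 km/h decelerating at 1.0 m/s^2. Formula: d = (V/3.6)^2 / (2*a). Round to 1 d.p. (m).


Convert speed: V = 178 / 3.6 = 49.4444 m/s
V^2 = 2444.7531
d = 2444.7531 / (2 * 1.0)
d = 2444.7531 / 2.0
d = 1222.4 m

1222.4


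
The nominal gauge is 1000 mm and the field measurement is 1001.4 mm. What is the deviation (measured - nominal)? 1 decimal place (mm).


Deviation = measured - nominal
Deviation = 1001.4 - 1000
Deviation = 1.4 mm

1.4


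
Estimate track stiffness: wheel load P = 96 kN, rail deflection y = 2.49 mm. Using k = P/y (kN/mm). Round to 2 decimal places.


Track stiffness k = P / y
k = 96 / 2.49
k = 38.55 kN/mm

38.55


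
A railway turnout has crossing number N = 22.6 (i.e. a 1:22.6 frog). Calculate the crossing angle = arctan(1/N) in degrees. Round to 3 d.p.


1/N = 1/22.6 = 0.044248
angle = arctan(0.044248) = 0.044219 rad
angle = 0.044219 * 180/pi = 2.534 degrees

2.534


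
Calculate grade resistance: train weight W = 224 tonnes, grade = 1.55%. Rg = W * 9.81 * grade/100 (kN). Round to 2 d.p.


Rg = W * 9.81 * grade / 100
Rg = 224 * 9.81 * 1.55 / 100
Rg = 2197.44 * 0.0155
Rg = 34.06 kN

34.06


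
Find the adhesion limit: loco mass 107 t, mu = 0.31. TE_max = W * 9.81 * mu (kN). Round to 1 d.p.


TE_max = W * g * mu
TE_max = 107 * 9.81 * 0.31
TE_max = 1049.67 * 0.31
TE_max = 325.4 kN

325.4


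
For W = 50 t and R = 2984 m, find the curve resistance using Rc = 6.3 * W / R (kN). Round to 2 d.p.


Rc = 6.3 * W / R
Rc = 6.3 * 50 / 2984
Rc = 315.0 / 2984
Rc = 0.11 kN

0.11


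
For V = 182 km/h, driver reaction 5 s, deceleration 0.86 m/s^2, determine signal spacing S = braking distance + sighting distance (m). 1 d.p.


V = 182 / 3.6 = 50.5556 m/s
Braking distance = 50.5556^2 / (2*0.86) = 1485.9676 m
Sighting distance = 50.5556 * 5 = 252.7778 m
S = 1485.9676 + 252.7778 = 1738.7 m

1738.7


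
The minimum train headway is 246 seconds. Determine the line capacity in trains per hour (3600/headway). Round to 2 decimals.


Capacity = 3600 / headway
Capacity = 3600 / 246
Capacity = 14.63 trains/hour

14.63


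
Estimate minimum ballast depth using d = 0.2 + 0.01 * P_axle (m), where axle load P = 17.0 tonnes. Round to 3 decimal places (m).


d = 0.2 + 0.01 * 17.0
d = 0.2 + 0.17
d = 0.370 m

0.370


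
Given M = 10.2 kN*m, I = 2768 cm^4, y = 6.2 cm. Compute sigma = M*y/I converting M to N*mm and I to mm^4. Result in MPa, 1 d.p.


Convert units:
M = 10.2 kN*m = 10200000 N*mm
y = 6.2 cm = 62 mm
I = 2768 cm^4 = 27680000 mm^4
sigma = 10200000 * 62 / 27680000
sigma = 22.8 MPa

22.8


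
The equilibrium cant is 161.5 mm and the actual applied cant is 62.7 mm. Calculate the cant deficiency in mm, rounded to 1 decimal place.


Cant deficiency = equilibrium cant - actual cant
CD = 161.5 - 62.7
CD = 98.8 mm

98.8


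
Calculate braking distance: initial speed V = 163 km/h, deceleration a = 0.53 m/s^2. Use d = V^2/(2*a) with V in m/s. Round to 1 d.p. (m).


Convert speed: V = 163 / 3.6 = 45.2778 m/s
V^2 = 2050.0772
d = 2050.0772 / (2 * 0.53)
d = 2050.0772 / 1.06
d = 1934.0 m

1934.0


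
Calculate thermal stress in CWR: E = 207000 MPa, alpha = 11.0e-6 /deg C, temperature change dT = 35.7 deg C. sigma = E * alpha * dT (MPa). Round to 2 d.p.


sigma = E * alpha * dT
sigma = 207000 * 11.0e-6 * 35.7
sigma = 2.277 * 35.7
sigma = 81.29 MPa

81.29


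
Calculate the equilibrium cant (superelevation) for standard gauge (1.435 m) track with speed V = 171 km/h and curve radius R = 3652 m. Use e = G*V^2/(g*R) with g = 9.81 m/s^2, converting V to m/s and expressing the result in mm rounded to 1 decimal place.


Convert speed: V = 171 / 3.6 = 47.5 m/s
Apply formula: e = 1.435 * 47.5^2 / (9.81 * 3652)
e = 1.435 * 2256.25 / 35826.12
e = 0.090373 m = 90.4 mm

90.4


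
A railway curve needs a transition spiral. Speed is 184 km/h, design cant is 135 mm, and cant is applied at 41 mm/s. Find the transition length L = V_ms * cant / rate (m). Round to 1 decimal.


Convert speed: V = 184 / 3.6 = 51.1111 m/s
L = 51.1111 * 135 / 41
L = 6900.0 / 41
L = 168.3 m

168.3


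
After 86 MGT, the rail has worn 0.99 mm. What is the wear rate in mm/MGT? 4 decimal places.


Wear rate = total wear / cumulative tonnage
Rate = 0.99 / 86
Rate = 0.0115 mm/MGT

0.0115


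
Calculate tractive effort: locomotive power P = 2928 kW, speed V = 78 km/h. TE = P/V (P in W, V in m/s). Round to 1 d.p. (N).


Convert: P = 2928 kW = 2928000 W
V = 78 / 3.6 = 21.6667 m/s
TE = 2928000 / 21.6667
TE = 135138.5 N

135138.5


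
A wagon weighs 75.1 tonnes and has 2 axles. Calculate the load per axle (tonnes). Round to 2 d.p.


Load per axle = total weight / number of axles
Load = 75.1 / 2
Load = 37.55 tonnes

37.55


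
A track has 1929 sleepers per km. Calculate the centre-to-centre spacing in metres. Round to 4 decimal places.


Spacing = 1000 m / number of sleepers
Spacing = 1000 / 1929
Spacing = 0.5184 m

0.5184


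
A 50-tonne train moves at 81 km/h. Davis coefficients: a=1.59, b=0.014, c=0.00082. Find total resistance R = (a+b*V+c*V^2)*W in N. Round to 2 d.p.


b*V = 0.014 * 81 = 1.134
c*V^2 = 0.00082 * 6561 = 5.38002
R_per_t = 1.59 + 1.134 + 5.38002 = 8.10402 N/t
R_total = 8.10402 * 50 = 405.20 N

405.20


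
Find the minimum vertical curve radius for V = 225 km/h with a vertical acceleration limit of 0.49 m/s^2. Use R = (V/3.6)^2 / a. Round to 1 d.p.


Convert speed: V = 225 / 3.6 = 62.5 m/s
V^2 = 3906.25 m^2/s^2
R_v = 3906.25 / 0.49
R_v = 7971.9 m

7971.9


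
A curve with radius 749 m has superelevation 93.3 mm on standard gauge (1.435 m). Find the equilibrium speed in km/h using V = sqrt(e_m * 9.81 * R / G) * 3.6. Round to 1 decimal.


Convert cant: e = 93.3 mm = 0.0933 m
V_ms = sqrt(0.0933 * 9.81 * 749 / 1.435)
V_ms = sqrt(477.727859) = 21.857 m/s
V = 21.857 * 3.6 = 78.7 km/h

78.7


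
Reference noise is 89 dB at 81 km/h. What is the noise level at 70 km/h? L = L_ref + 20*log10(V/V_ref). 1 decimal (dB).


V/V_ref = 70 / 81 = 0.864198
log10(0.864198) = -0.063387
20 * -0.063387 = -1.2677
L = 89 + -1.2677 = 87.7 dB

87.7


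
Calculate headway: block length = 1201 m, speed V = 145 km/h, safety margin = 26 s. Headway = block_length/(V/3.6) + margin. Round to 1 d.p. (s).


V = 145 / 3.6 = 40.2778 m/s
Block traversal time = 1201 / 40.2778 = 29.8179 s
Headway = 29.8179 + 26
Headway = 55.8 s

55.8


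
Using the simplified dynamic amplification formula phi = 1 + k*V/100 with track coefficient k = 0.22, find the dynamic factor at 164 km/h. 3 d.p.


phi = 1 + k * V / 100
phi = 1 + 0.22 * 164 / 100
phi = 1 + 0.3608
phi = 1.361

1.361


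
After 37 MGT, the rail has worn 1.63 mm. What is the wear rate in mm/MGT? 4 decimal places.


Wear rate = total wear / cumulative tonnage
Rate = 1.63 / 37
Rate = 0.0441 mm/MGT

0.0441


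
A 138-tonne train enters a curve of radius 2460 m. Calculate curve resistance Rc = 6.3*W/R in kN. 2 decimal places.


Rc = 6.3 * W / R
Rc = 6.3 * 138 / 2460
Rc = 869.4 / 2460
Rc = 0.35 kN

0.35


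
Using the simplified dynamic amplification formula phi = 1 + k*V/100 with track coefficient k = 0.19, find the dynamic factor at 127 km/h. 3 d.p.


phi = 1 + k * V / 100
phi = 1 + 0.19 * 127 / 100
phi = 1 + 0.2413
phi = 1.241

1.241


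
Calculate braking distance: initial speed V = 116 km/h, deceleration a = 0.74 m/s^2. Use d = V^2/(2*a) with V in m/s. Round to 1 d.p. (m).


Convert speed: V = 116 / 3.6 = 32.2222 m/s
V^2 = 1038.2716
d = 1038.2716 / (2 * 0.74)
d = 1038.2716 / 1.48
d = 701.5 m

701.5


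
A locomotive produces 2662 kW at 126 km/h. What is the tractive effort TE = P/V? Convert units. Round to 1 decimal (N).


Convert: P = 2662 kW = 2662000 W
V = 126 / 3.6 = 35.0 m/s
TE = 2662000 / 35.0
TE = 76057.1 N

76057.1


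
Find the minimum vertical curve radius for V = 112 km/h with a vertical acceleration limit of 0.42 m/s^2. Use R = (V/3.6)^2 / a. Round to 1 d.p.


Convert speed: V = 112 / 3.6 = 31.1111 m/s
V^2 = 967.9012 m^2/s^2
R_v = 967.9012 / 0.42
R_v = 2304.5 m

2304.5


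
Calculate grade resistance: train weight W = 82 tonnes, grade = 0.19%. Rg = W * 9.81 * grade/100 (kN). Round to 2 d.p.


Rg = W * 9.81 * grade / 100
Rg = 82 * 9.81 * 0.19 / 100
Rg = 804.42 * 0.0019
Rg = 1.53 kN

1.53


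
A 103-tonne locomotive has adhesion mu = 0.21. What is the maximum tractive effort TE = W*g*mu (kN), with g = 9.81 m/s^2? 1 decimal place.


TE_max = W * g * mu
TE_max = 103 * 9.81 * 0.21
TE_max = 1010.43 * 0.21
TE_max = 212.2 kN

212.2


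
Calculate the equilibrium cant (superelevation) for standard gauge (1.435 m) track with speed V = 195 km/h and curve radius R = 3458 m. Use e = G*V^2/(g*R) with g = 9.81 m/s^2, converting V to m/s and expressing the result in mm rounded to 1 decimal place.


Convert speed: V = 195 / 3.6 = 54.1667 m/s
Apply formula: e = 1.435 * 54.1667^2 / (9.81 * 3458)
e = 1.435 * 2934.0278 / 33922.98
e = 0.124114 m = 124.1 mm

124.1


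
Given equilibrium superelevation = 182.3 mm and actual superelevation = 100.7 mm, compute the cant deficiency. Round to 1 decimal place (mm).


Cant deficiency = equilibrium cant - actual cant
CD = 182.3 - 100.7
CD = 81.6 mm

81.6


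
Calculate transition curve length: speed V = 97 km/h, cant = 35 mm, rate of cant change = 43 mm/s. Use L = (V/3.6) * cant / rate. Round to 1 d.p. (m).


Convert speed: V = 97 / 3.6 = 26.9444 m/s
L = 26.9444 * 35 / 43
L = 943.0556 / 43
L = 21.9 m

21.9


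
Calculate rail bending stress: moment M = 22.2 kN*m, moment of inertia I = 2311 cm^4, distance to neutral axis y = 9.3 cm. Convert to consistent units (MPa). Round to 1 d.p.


Convert units:
M = 22.2 kN*m = 22200000 N*mm
y = 9.3 cm = 93 mm
I = 2311 cm^4 = 23110000 mm^4
sigma = 22200000 * 93 / 23110000
sigma = 89.3 MPa

89.3


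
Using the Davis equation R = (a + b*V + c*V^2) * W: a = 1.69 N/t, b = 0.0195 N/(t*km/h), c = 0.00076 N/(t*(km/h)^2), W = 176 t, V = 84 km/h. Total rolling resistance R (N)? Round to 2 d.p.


b*V = 0.0195 * 84 = 1.638
c*V^2 = 0.00076 * 7056 = 5.36256
R_per_t = 1.69 + 1.638 + 5.36256 = 8.69056 N/t
R_total = 8.69056 * 176 = 1529.54 N

1529.54


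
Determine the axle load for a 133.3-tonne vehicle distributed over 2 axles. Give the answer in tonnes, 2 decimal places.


Load per axle = total weight / number of axles
Load = 133.3 / 2
Load = 66.65 tonnes

66.65


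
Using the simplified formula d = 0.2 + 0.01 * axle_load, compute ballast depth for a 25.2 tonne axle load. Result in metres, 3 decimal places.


d = 0.2 + 0.01 * 25.2
d = 0.2 + 0.252
d = 0.452 m

0.452


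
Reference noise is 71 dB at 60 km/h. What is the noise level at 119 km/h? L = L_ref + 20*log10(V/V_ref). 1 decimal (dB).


V/V_ref = 119 / 60 = 1.983333
log10(1.983333) = 0.297396
20 * 0.297396 = 5.9479
L = 71 + 5.9479 = 76.9 dB

76.9


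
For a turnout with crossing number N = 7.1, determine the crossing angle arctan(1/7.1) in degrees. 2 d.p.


1/N = 1/7.1 = 0.140845
angle = arctan(0.140845) = 0.139925 rad
angle = 0.139925 * 180/pi = 8.02 degrees

8.02


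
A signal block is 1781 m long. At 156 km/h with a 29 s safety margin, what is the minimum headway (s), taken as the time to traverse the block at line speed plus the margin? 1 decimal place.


V = 156 / 3.6 = 43.3333 m/s
Block traversal time = 1781 / 43.3333 = 41.1 s
Headway = 41.1 + 29
Headway = 70.1 s

70.1


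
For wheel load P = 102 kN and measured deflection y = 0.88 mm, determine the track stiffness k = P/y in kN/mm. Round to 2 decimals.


Track stiffness k = P / y
k = 102 / 0.88
k = 115.91 kN/mm

115.91


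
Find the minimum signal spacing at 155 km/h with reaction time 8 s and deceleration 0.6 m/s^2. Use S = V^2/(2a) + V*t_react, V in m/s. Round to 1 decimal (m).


V = 155 / 3.6 = 43.0556 m/s
Braking distance = 43.0556^2 / (2*0.6) = 1544.8174 m
Sighting distance = 43.0556 * 8 = 344.4444 m
S = 1544.8174 + 344.4444 = 1889.3 m

1889.3


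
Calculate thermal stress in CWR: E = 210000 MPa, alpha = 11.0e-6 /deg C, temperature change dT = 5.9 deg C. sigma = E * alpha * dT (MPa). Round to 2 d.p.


sigma = E * alpha * dT
sigma = 210000 * 11.0e-6 * 5.9
sigma = 2.31 * 5.9
sigma = 13.63 MPa

13.63


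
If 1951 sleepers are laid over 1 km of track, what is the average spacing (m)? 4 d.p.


Spacing = 1000 m / number of sleepers
Spacing = 1000 / 1951
Spacing = 0.5126 m

0.5126


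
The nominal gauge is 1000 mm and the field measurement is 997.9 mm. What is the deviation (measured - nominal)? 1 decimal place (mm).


Deviation = measured - nominal
Deviation = 997.9 - 1000
Deviation = -2.1 mm

-2.1


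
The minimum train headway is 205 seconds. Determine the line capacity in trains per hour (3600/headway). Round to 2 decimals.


Capacity = 3600 / headway
Capacity = 3600 / 205
Capacity = 17.56 trains/hour

17.56


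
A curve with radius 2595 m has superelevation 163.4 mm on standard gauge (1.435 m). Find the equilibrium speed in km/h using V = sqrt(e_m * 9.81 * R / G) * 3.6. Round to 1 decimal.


Convert cant: e = 163.4 mm = 0.1634 m
V_ms = sqrt(0.1634 * 9.81 * 2595 / 1.435)
V_ms = sqrt(2898.721693) = 53.8398 m/s
V = 53.8398 * 3.6 = 193.8 km/h

193.8


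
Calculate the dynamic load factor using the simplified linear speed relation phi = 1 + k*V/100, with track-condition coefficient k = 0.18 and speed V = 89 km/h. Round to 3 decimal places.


phi = 1 + k * V / 100
phi = 1 + 0.18 * 89 / 100
phi = 1 + 0.1602
phi = 1.160

1.160


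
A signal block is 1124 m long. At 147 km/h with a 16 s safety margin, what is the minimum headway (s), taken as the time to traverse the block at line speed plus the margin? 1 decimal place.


V = 147 / 3.6 = 40.8333 m/s
Block traversal time = 1124 / 40.8333 = 27.5265 s
Headway = 27.5265 + 16
Headway = 43.5 s

43.5


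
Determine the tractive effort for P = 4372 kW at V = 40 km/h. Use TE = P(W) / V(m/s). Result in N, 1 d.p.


Convert: P = 4372 kW = 4372000 W
V = 40 / 3.6 = 11.1111 m/s
TE = 4372000 / 11.1111
TE = 393480.0 N

393480.0


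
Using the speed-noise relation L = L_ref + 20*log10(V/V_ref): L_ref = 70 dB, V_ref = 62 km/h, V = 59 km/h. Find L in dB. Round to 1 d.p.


V/V_ref = 59 / 62 = 0.951613
log10(0.951613) = -0.02154
20 * -0.02154 = -0.4308
L = 70 + -0.4308 = 69.6 dB

69.6


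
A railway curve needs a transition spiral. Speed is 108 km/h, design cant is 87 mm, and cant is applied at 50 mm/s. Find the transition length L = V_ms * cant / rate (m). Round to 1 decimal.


Convert speed: V = 108 / 3.6 = 30.0 m/s
L = 30.0 * 87 / 50
L = 2610.0 / 50
L = 52.2 m

52.2


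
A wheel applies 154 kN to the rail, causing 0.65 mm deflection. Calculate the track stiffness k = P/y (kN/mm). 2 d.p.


Track stiffness k = P / y
k = 154 / 0.65
k = 236.92 kN/mm

236.92


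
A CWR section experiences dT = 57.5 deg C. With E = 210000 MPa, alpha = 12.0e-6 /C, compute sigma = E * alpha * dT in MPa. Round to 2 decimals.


sigma = E * alpha * dT
sigma = 210000 * 12.0e-6 * 57.5
sigma = 2.52 * 57.5
sigma = 144.90 MPa

144.90


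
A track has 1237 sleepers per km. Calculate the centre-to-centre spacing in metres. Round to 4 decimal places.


Spacing = 1000 m / number of sleepers
Spacing = 1000 / 1237
Spacing = 0.8084 m

0.8084


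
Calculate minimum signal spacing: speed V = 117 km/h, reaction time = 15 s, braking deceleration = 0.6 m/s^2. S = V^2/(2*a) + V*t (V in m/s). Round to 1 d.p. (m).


V = 117 / 3.6 = 32.5 m/s
Braking distance = 32.5^2 / (2*0.6) = 880.2083 m
Sighting distance = 32.5 * 15 = 487.5 m
S = 880.2083 + 487.5 = 1367.7 m

1367.7


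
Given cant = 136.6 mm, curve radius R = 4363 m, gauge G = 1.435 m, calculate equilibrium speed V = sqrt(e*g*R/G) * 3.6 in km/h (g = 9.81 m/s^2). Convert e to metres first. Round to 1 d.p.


Convert cant: e = 136.6 mm = 0.1366 m
V_ms = sqrt(0.1366 * 9.81 * 4363 / 1.435)
V_ms = sqrt(4074.300138) = 63.8302 m/s
V = 63.8302 * 3.6 = 229.8 km/h

229.8


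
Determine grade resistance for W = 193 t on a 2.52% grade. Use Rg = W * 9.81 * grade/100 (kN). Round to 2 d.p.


Rg = W * 9.81 * grade / 100
Rg = 193 * 9.81 * 2.52 / 100
Rg = 1893.33 * 0.0252
Rg = 47.71 kN

47.71


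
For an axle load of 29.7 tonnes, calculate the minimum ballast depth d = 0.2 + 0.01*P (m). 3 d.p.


d = 0.2 + 0.01 * 29.7
d = 0.2 + 0.297
d = 0.497 m

0.497


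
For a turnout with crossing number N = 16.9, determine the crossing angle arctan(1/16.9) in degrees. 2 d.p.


1/N = 1/16.9 = 0.059172
angle = arctan(0.059172) = 0.059103 rad
angle = 0.059103 * 180/pi = 3.39 degrees

3.39


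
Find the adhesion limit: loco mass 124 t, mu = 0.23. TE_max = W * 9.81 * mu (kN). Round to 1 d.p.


TE_max = W * g * mu
TE_max = 124 * 9.81 * 0.23
TE_max = 1216.44 * 0.23
TE_max = 279.8 kN

279.8


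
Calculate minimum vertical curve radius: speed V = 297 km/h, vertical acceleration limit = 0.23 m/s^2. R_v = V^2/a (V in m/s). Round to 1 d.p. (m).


Convert speed: V = 297 / 3.6 = 82.5 m/s
V^2 = 6806.25 m^2/s^2
R_v = 6806.25 / 0.23
R_v = 29592.4 m

29592.4


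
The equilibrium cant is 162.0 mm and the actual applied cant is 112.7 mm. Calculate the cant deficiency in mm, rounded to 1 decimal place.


Cant deficiency = equilibrium cant - actual cant
CD = 162.0 - 112.7
CD = 49.3 mm

49.3


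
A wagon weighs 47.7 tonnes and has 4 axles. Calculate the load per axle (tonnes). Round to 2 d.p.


Load per axle = total weight / number of axles
Load = 47.7 / 4
Load = 11.93 tonnes

11.93


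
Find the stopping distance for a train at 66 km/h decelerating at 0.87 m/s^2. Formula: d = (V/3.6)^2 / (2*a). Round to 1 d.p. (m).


Convert speed: V = 66 / 3.6 = 18.3333 m/s
V^2 = 336.1111
d = 336.1111 / (2 * 0.87)
d = 336.1111 / 1.74
d = 193.2 m

193.2


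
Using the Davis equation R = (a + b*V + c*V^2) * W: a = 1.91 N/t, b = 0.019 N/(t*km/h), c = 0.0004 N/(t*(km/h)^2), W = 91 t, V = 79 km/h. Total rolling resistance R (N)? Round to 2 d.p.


b*V = 0.019 * 79 = 1.501
c*V^2 = 0.0004 * 6241 = 2.4964
R_per_t = 1.91 + 1.501 + 2.4964 = 5.9074 N/t
R_total = 5.9074 * 91 = 537.57 N

537.57


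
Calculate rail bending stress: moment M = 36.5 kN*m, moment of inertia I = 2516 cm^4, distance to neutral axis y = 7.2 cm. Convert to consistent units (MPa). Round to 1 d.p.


Convert units:
M = 36.5 kN*m = 36500000 N*mm
y = 7.2 cm = 72 mm
I = 2516 cm^4 = 25160000 mm^4
sigma = 36500000 * 72 / 25160000
sigma = 104.5 MPa

104.5


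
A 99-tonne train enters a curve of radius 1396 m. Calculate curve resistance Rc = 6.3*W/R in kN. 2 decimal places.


Rc = 6.3 * W / R
Rc = 6.3 * 99 / 1396
Rc = 623.7 / 1396
Rc = 0.45 kN

0.45


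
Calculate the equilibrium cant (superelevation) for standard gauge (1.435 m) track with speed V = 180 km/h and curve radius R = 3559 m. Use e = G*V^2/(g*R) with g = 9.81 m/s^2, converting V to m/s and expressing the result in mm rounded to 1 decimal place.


Convert speed: V = 180 / 3.6 = 50.0 m/s
Apply formula: e = 1.435 * 50.0^2 / (9.81 * 3559)
e = 1.435 * 2500.0 / 34913.79
e = 0.102753 m = 102.8 mm

102.8


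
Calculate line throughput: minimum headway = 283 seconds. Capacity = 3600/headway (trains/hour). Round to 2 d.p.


Capacity = 3600 / headway
Capacity = 3600 / 283
Capacity = 12.72 trains/hour

12.72


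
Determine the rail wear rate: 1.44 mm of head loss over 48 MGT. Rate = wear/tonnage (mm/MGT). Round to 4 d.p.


Wear rate = total wear / cumulative tonnage
Rate = 1.44 / 48
Rate = 0.0300 mm/MGT

0.0300


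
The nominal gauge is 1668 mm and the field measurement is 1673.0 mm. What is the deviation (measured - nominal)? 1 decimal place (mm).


Deviation = measured - nominal
Deviation = 1673.0 - 1668
Deviation = 5.0 mm

5.0


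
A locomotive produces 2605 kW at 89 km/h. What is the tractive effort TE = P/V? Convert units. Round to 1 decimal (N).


Convert: P = 2605 kW = 2605000 W
V = 89 / 3.6 = 24.7222 m/s
TE = 2605000 / 24.7222
TE = 105370.8 N

105370.8


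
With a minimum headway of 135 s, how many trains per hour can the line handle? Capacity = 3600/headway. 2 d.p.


Capacity = 3600 / headway
Capacity = 3600 / 135
Capacity = 26.67 trains/hour

26.67


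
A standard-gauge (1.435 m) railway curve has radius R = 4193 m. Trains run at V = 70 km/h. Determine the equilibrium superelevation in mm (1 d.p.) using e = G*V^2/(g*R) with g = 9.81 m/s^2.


Convert speed: V = 70 / 3.6 = 19.4444 m/s
Apply formula: e = 1.435 * 19.4444^2 / (9.81 * 4193)
e = 1.435 * 378.0864 / 41133.33
e = 0.01319 m = 13.2 mm

13.2


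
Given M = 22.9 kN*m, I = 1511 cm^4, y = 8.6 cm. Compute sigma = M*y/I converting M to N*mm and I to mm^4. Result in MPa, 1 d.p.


Convert units:
M = 22.9 kN*m = 22900000 N*mm
y = 8.6 cm = 86 mm
I = 1511 cm^4 = 15110000 mm^4
sigma = 22900000 * 86 / 15110000
sigma = 130.3 MPa

130.3


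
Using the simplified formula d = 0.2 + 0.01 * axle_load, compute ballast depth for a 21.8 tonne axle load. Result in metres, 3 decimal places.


d = 0.2 + 0.01 * 21.8
d = 0.2 + 0.218
d = 0.418 m

0.418


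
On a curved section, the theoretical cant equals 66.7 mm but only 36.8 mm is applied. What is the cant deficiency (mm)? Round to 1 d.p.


Cant deficiency = equilibrium cant - actual cant
CD = 66.7 - 36.8
CD = 29.9 mm

29.9


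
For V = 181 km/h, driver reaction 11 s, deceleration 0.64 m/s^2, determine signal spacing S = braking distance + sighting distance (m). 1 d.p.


V = 181 / 3.6 = 50.2778 m/s
Braking distance = 50.2778^2 / (2*0.64) = 1974.8867 m
Sighting distance = 50.2778 * 11 = 553.0556 m
S = 1974.8867 + 553.0556 = 2527.9 m

2527.9


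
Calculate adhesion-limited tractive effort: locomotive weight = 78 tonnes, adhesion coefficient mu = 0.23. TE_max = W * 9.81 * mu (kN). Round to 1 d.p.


TE_max = W * g * mu
TE_max = 78 * 9.81 * 0.23
TE_max = 765.18 * 0.23
TE_max = 176.0 kN

176.0


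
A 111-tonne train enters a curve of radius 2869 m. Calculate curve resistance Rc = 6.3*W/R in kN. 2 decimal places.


Rc = 6.3 * W / R
Rc = 6.3 * 111 / 2869
Rc = 699.3 / 2869
Rc = 0.24 kN

0.24


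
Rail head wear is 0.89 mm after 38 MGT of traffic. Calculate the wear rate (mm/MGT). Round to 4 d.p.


Wear rate = total wear / cumulative tonnage
Rate = 0.89 / 38
Rate = 0.0234 mm/MGT

0.0234


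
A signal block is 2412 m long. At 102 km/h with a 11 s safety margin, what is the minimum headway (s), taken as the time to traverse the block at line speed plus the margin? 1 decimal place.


V = 102 / 3.6 = 28.3333 m/s
Block traversal time = 2412 / 28.3333 = 85.1294 s
Headway = 85.1294 + 11
Headway = 96.1 s

96.1


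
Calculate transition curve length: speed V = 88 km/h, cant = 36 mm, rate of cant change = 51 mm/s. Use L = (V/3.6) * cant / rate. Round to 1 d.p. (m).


Convert speed: V = 88 / 3.6 = 24.4444 m/s
L = 24.4444 * 36 / 51
L = 880.0 / 51
L = 17.3 m

17.3


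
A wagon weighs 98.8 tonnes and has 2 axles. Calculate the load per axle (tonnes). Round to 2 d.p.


Load per axle = total weight / number of axles
Load = 98.8 / 2
Load = 49.40 tonnes

49.40


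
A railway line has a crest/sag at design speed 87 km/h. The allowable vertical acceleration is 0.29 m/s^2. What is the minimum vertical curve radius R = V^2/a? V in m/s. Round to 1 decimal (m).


Convert speed: V = 87 / 3.6 = 24.1667 m/s
V^2 = 584.0278 m^2/s^2
R_v = 584.0278 / 0.29
R_v = 2013.9 m

2013.9


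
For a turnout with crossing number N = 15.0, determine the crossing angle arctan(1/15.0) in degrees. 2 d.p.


1/N = 1/15.0 = 0.066667
angle = arctan(0.066667) = 0.066568 rad
angle = 0.066568 * 180/pi = 3.81 degrees

3.81


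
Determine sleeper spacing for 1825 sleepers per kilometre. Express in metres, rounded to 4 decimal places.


Spacing = 1000 m / number of sleepers
Spacing = 1000 / 1825
Spacing = 0.5479 m

0.5479


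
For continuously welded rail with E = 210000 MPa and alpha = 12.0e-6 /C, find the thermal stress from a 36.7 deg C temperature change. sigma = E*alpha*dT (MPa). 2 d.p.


sigma = E * alpha * dT
sigma = 210000 * 12.0e-6 * 36.7
sigma = 2.52 * 36.7
sigma = 92.48 MPa

92.48


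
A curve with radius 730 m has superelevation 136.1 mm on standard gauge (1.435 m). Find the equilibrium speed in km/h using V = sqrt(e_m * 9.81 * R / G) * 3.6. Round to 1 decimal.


Convert cant: e = 136.1 mm = 0.1361 m
V_ms = sqrt(0.1361 * 9.81 * 730 / 1.435)
V_ms = sqrt(679.200648) = 26.0615 m/s
V = 26.0615 * 3.6 = 93.8 km/h

93.8


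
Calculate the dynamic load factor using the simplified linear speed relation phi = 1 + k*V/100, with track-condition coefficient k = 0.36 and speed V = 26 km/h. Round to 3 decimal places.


phi = 1 + k * V / 100
phi = 1 + 0.36 * 26 / 100
phi = 1 + 0.0936
phi = 1.094

1.094


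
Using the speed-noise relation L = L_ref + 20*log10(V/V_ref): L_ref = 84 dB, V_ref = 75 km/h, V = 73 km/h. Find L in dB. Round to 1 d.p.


V/V_ref = 73 / 75 = 0.973333
log10(0.973333) = -0.011738
20 * -0.011738 = -0.2348
L = 84 + -0.2348 = 83.8 dB

83.8


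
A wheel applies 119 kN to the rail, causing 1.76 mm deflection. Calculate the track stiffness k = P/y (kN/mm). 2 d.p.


Track stiffness k = P / y
k = 119 / 1.76
k = 67.61 kN/mm

67.61


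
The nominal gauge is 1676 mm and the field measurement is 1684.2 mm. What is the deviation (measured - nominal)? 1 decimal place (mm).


Deviation = measured - nominal
Deviation = 1684.2 - 1676
Deviation = 8.2 mm

8.2


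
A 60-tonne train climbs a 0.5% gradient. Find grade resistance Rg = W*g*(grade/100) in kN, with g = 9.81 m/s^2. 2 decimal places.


Rg = W * 9.81 * grade / 100
Rg = 60 * 9.81 * 0.5 / 100
Rg = 588.6 * 0.005
Rg = 2.94 kN

2.94


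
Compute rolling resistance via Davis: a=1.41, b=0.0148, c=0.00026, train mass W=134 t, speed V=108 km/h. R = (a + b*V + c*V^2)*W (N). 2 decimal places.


b*V = 0.0148 * 108 = 1.5984
c*V^2 = 0.00026 * 11664 = 3.03264
R_per_t = 1.41 + 1.5984 + 3.03264 = 6.04104 N/t
R_total = 6.04104 * 134 = 809.50 N

809.50


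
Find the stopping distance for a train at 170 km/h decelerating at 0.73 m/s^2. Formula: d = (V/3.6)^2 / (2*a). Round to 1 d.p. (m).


Convert speed: V = 170 / 3.6 = 47.2222 m/s
V^2 = 2229.9383
d = 2229.9383 / (2 * 0.73)
d = 2229.9383 / 1.46
d = 1527.4 m

1527.4


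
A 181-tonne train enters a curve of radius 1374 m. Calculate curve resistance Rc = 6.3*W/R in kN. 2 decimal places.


Rc = 6.3 * W / R
Rc = 6.3 * 181 / 1374
Rc = 1140.3 / 1374
Rc = 0.83 kN

0.83


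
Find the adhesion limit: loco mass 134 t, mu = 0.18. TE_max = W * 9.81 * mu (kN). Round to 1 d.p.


TE_max = W * g * mu
TE_max = 134 * 9.81 * 0.18
TE_max = 1314.54 * 0.18
TE_max = 236.6 kN

236.6


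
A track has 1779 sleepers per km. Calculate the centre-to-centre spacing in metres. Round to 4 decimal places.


Spacing = 1000 m / number of sleepers
Spacing = 1000 / 1779
Spacing = 0.5621 m

0.5621


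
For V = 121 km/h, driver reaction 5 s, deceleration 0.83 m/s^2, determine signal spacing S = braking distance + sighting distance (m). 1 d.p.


V = 121 / 3.6 = 33.6111 m/s
Braking distance = 33.6111^2 / (2*0.83) = 680.5463 m
Sighting distance = 33.6111 * 5 = 168.0556 m
S = 680.5463 + 168.0556 = 848.6 m

848.6


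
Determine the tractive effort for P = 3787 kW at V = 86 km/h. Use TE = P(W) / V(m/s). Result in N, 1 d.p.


Convert: P = 3787 kW = 3787000 W
V = 86 / 3.6 = 23.8889 m/s
TE = 3787000 / 23.8889
TE = 158525.6 N

158525.6


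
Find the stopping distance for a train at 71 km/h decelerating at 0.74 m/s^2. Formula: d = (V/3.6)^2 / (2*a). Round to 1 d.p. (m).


Convert speed: V = 71 / 3.6 = 19.7222 m/s
V^2 = 388.966
d = 388.966 / (2 * 0.74)
d = 388.966 / 1.48
d = 262.8 m

262.8


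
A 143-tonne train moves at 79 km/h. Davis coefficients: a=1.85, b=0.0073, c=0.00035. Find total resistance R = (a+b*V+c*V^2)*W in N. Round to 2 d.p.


b*V = 0.0073 * 79 = 0.5767
c*V^2 = 0.00035 * 6241 = 2.18435
R_per_t = 1.85 + 0.5767 + 2.18435 = 4.61105 N/t
R_total = 4.61105 * 143 = 659.38 N

659.38


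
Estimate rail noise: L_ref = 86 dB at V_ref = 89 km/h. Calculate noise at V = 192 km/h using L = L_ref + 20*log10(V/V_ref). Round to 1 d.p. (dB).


V/V_ref = 192 / 89 = 2.157303
log10(2.157303) = 0.333911
20 * 0.333911 = 6.6782
L = 86 + 6.6782 = 92.7 dB

92.7


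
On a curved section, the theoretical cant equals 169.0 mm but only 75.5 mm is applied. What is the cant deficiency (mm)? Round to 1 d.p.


Cant deficiency = equilibrium cant - actual cant
CD = 169.0 - 75.5
CD = 93.5 mm

93.5


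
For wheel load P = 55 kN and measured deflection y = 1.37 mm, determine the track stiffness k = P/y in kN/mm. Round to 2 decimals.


Track stiffness k = P / y
k = 55 / 1.37
k = 40.15 kN/mm

40.15


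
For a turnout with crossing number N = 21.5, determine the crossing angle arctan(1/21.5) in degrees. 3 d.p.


1/N = 1/21.5 = 0.046512
angle = arctan(0.046512) = 0.046478 rad
angle = 0.046478 * 180/pi = 2.663 degrees

2.663


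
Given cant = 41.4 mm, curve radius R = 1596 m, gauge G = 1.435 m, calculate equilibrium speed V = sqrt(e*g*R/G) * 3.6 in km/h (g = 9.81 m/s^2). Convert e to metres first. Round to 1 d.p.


Convert cant: e = 41.4 mm = 0.0414 m
V_ms = sqrt(0.0414 * 9.81 * 1596 / 1.435)
V_ms = sqrt(451.700254) = 21.2532 m/s
V = 21.2532 * 3.6 = 76.5 km/h

76.5


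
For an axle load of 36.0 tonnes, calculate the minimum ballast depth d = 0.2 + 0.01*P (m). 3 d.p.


d = 0.2 + 0.01 * 36.0
d = 0.2 + 0.36
d = 0.560 m

0.560


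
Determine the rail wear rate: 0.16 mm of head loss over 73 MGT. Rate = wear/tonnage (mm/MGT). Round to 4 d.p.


Wear rate = total wear / cumulative tonnage
Rate = 0.16 / 73
Rate = 0.0022 mm/MGT

0.0022


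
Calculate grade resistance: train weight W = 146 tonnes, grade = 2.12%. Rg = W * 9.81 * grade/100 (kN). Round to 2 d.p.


Rg = W * 9.81 * grade / 100
Rg = 146 * 9.81 * 2.12 / 100
Rg = 1432.26 * 0.0212
Rg = 30.36 kN

30.36


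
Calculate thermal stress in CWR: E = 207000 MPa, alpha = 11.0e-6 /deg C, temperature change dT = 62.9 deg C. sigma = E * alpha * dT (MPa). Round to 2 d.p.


sigma = E * alpha * dT
sigma = 207000 * 11.0e-6 * 62.9
sigma = 2.277 * 62.9
sigma = 143.22 MPa

143.22


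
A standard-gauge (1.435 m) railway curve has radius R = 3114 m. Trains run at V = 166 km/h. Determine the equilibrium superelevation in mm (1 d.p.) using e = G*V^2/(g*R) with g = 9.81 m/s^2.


Convert speed: V = 166 / 3.6 = 46.1111 m/s
Apply formula: e = 1.435 * 46.1111^2 / (9.81 * 3114)
e = 1.435 * 2126.2346 / 30548.34
e = 0.099879 m = 99.9 mm

99.9


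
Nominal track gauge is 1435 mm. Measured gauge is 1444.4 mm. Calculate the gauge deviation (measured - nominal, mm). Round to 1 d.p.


Deviation = measured - nominal
Deviation = 1444.4 - 1435
Deviation = 9.4 mm

9.4


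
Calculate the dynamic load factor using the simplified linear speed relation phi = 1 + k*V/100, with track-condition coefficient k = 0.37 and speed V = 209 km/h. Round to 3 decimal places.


phi = 1 + k * V / 100
phi = 1 + 0.37 * 209 / 100
phi = 1 + 0.7733
phi = 1.773

1.773


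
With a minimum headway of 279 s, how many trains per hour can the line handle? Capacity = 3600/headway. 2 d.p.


Capacity = 3600 / headway
Capacity = 3600 / 279
Capacity = 12.90 trains/hour

12.90


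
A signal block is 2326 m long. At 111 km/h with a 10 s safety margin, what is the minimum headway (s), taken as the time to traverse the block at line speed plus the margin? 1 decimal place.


V = 111 / 3.6 = 30.8333 m/s
Block traversal time = 2326 / 30.8333 = 75.4378 s
Headway = 75.4378 + 10
Headway = 85.4 s

85.4
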